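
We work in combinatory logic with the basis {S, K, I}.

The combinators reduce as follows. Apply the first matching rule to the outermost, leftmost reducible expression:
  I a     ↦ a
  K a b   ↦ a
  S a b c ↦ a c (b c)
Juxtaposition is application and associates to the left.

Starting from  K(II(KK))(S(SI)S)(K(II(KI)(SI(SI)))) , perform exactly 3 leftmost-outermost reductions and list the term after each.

Answer: after 3 steps: KK(K(II(KI)(SI(SI))))

Derivation:
  start: K(II(KK))(S(SI)S)(K(II(KI)(SI(SI))))
  step 1: II(KK)(K(II(KI)(SI(SI))))
  step 2: I(KK)(K(II(KI)(SI(SI))))
  step 3: KK(K(II(KI)(SI(SI))))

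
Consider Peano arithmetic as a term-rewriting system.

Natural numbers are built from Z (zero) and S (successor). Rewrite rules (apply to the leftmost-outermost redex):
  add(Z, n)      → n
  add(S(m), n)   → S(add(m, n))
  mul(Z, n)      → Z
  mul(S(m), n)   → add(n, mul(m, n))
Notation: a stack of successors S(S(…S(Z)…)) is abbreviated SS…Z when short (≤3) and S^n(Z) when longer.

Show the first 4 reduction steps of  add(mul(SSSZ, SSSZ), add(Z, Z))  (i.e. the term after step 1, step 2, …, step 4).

  start: add(mul(SSSZ, SSSZ), add(Z, Z))
  →1  add(add(SSSZ, mul(SSZ, SSSZ)), add(Z, Z))
  →2  add(S(add(SSZ, mul(SSZ, SSSZ))), add(Z, Z))
  →3  S(add(add(SSZ, mul(SSZ, SSSZ)), add(Z, Z)))
  →4  S(add(S(add(SZ, mul(SSZ, SSSZ))), add(Z, Z)))

Answer: after 4 steps: S(add(S(add(SZ, mul(SSZ, SSSZ))), add(Z, Z)))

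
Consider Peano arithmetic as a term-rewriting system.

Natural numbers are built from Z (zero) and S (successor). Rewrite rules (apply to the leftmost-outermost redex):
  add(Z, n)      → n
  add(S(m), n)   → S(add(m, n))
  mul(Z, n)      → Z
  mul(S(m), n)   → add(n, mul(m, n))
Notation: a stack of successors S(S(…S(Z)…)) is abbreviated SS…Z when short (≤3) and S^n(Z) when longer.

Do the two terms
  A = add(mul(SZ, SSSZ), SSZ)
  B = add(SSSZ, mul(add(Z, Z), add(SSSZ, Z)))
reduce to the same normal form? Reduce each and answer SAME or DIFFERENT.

Answer: DIFFERENT — A ⇓ S^5(Z), B ⇓ SSSZ

Derivation:
Term A:
  start: add(mul(SZ, SSSZ), SSZ)
  step 1: add(add(SSSZ, mul(Z, SSSZ)), SSZ)
  step 2: add(S(add(SSZ, mul(Z, SSSZ))), SSZ)
  step 3: S(add(add(SSZ, mul(Z, SSSZ)), SSZ))
  step 4: S(add(S(add(SZ, mul(Z, SSSZ))), SSZ))
  step 5: S(S(add(add(SZ, mul(Z, SSSZ)), SSZ)))
  step 6: S(S(add(S(add(Z, mul(Z, SSSZ))), SSZ)))
  step 7: S(S(S(add(add(Z, mul(Z, SSSZ)), SSZ))))
  step 8: S(S(S(add(mul(Z, SSSZ), SSZ))))
  step 9: S(S(S(add(Z, SSZ))))
  step 10: S^5(Z)

Term B:
  start: add(SSSZ, mul(add(Z, Z), add(SSSZ, Z)))
  step 1: S(add(SSZ, mul(add(Z, Z), add(SSSZ, Z))))
  step 2: S(S(add(SZ, mul(add(Z, Z), add(SSSZ, Z)))))
  step 3: S(S(S(add(Z, mul(add(Z, Z), add(SSSZ, Z))))))
  step 4: S(S(S(mul(add(Z, Z), add(SSSZ, Z)))))
  step 5: S(S(S(mul(Z, add(SSSZ, Z)))))
  step 6: SSSZ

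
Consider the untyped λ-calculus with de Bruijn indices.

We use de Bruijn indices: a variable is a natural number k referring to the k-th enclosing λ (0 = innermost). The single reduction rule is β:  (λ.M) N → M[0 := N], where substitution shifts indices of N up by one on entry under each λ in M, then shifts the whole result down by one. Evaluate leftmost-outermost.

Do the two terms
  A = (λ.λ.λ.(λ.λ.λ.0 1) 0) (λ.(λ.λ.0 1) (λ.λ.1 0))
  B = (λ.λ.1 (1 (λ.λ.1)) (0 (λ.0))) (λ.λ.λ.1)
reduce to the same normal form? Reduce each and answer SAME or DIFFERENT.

Term A:
  start: (λ.λ.λ.(λ.λ.λ.0 1) 0) (λ.(λ.λ.0 1) (λ.λ.1 0))
  [1] λ.λ.(λ.λ.λ.0 1) 0
  [2] λ.λ.λ.λ.0 1

Term B:
  start: (λ.λ.1 (1 (λ.λ.1)) (0 (λ.0))) (λ.λ.λ.1)
  [1] λ.(λ.λ.λ.1) ((λ.λ.λ.1) (λ.λ.1)) (0 (λ.0))
  [2] λ.(λ.λ.1) (0 (λ.0))
  [3] λ.λ.1 (λ.0)

Answer: DIFFERENT — A ⇓ λ.λ.λ.λ.0 1, B ⇓ λ.λ.1 (λ.0)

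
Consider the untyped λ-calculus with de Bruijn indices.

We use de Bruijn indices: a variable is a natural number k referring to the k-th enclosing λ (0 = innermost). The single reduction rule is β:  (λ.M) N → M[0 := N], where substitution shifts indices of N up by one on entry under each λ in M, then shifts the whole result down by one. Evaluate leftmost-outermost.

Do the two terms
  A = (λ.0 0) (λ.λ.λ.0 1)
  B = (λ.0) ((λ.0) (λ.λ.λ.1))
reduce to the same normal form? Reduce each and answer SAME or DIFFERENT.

Term A:
  start: (λ.0 0) (λ.λ.λ.0 1)
  →1  (λ.λ.λ.0 1) (λ.λ.λ.0 1)
  →2  λ.λ.0 1

Term B:
  start: (λ.0) ((λ.0) (λ.λ.λ.1))
  →1  (λ.0) (λ.λ.λ.1)
  →2  λ.λ.λ.1

Answer: DIFFERENT — A ⇓ λ.λ.0 1, B ⇓ λ.λ.λ.1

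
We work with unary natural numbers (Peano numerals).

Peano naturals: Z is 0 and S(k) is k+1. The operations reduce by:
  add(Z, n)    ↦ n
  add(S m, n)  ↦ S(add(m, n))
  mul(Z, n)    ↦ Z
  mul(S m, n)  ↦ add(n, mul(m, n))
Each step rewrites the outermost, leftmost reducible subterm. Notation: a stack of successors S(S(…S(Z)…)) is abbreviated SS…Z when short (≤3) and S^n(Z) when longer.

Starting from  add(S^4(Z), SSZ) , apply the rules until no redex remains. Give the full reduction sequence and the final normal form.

Answer: normal form = S^6(Z)  (in 5 steps)

Working:
  start: add(S^4(Z), SSZ)
  step 1: S(add(SSSZ, SSZ))
  step 2: S(S(add(SSZ, SSZ)))
  step 3: S(S(S(add(SZ, SSZ))))
  step 4: S(S(S(S(add(Z, SSZ)))))
  step 5: S^6(Z)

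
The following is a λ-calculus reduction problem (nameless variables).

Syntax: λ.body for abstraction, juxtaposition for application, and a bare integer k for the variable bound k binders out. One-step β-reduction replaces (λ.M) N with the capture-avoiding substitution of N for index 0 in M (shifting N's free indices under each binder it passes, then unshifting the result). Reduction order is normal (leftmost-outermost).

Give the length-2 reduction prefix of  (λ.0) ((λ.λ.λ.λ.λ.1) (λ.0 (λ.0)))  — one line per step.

  start: (λ.0) ((λ.λ.λ.λ.λ.1) (λ.0 (λ.0)))
  →1  (λ.λ.λ.λ.λ.1) (λ.0 (λ.0))
  →2  λ.λ.λ.λ.1

Answer: after 2 steps: λ.λ.λ.λ.1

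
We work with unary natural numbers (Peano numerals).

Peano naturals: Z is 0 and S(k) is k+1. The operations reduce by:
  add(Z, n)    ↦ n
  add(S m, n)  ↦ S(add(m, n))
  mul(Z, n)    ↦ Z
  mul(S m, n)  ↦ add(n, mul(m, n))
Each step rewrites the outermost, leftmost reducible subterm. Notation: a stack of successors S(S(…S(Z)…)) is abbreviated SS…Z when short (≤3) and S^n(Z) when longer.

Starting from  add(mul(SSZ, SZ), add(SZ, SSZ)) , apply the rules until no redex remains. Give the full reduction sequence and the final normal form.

  start: add(mul(SSZ, SZ), add(SZ, SSZ))
  →1  add(add(SZ, mul(SZ, SZ)), add(SZ, SSZ))
  →2  add(S(add(Z, mul(SZ, SZ))), add(SZ, SSZ))
  →3  S(add(add(Z, mul(SZ, SZ)), add(SZ, SSZ)))
  →4  S(add(mul(SZ, SZ), add(SZ, SSZ)))
  →5  S(add(add(SZ, mul(Z, SZ)), add(SZ, SSZ)))
  →6  S(add(S(add(Z, mul(Z, SZ))), add(SZ, SSZ)))
  →7  S(S(add(add(Z, mul(Z, SZ)), add(SZ, SSZ))))
  →8  S(S(add(mul(Z, SZ), add(SZ, SSZ))))
  →9  S(S(add(Z, add(SZ, SSZ))))
  →10  S(S(add(SZ, SSZ)))
  →11  S(S(S(add(Z, SSZ))))
  →12  S^5(Z)

Answer: normal form = S^5(Z)  (in 12 steps)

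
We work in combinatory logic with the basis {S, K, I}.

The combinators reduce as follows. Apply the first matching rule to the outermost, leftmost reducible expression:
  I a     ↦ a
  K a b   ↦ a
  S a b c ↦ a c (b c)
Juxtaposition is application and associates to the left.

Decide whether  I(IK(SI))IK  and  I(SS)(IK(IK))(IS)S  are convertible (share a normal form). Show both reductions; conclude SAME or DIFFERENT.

Answer: DIFFERENT — A ⇓ SIK, B ⇓ SS(KS)

Reduction:
Term A:
  start: I(IK(SI))IK
  [1] IK(SI)IK
  [2] K(SI)IK
  [3] SIK

Term B:
  start: I(SS)(IK(IK))(IS)S
  [1] SS(IK(IK))(IS)S
  [2] S(IS)(IK(IK)(IS))S
  [3] ISS(IK(IK)(IS)S)
  [4] SS(IK(IK)(IS)S)
  [5] SS(K(IK)(IS)S)
  [6] SS(IKS)
  [7] SS(KS)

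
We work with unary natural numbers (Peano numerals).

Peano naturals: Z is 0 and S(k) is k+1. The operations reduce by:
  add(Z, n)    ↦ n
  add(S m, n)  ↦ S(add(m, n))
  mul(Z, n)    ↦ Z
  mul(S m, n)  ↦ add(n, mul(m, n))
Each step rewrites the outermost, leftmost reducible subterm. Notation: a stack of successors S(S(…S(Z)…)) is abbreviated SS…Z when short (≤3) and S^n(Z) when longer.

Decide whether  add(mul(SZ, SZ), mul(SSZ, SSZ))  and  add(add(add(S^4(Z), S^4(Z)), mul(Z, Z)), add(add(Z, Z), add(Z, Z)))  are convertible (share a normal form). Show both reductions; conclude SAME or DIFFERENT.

Answer: DIFFERENT — A ⇓ S^5(Z), B ⇓ S^8(Z)

Reduction:
Term A:
  start: add(mul(SZ, SZ), mul(SSZ, SSZ))
  →1  add(add(SZ, mul(Z, SZ)), mul(SSZ, SSZ))
  →2  add(S(add(Z, mul(Z, SZ))), mul(SSZ, SSZ))
  →3  S(add(add(Z, mul(Z, SZ)), mul(SSZ, SSZ)))
  →4  S(add(mul(Z, SZ), mul(SSZ, SSZ)))
  →5  S(add(Z, mul(SSZ, SSZ)))
  →6  S(mul(SSZ, SSZ))
  →7  S(add(SSZ, mul(SZ, SSZ)))
  →8  S(S(add(SZ, mul(SZ, SSZ))))
  →9  S(S(S(add(Z, mul(SZ, SSZ)))))
  →10  S(S(S(mul(SZ, SSZ))))
  →11  S(S(S(add(SSZ, mul(Z, SSZ)))))
  →12  S(S(S(S(add(SZ, mul(Z, SSZ))))))
  →13  S(S(S(S(S(add(Z, mul(Z, SSZ)))))))
  →14  S(S(S(S(S(mul(Z, SSZ))))))
  →15  S^5(Z)

Term B:
  start: add(add(add(S^4(Z), S^4(Z)), mul(Z, Z)), add(add(Z, Z), add(Z, Z)))
  →1  add(add(S(add(SSSZ, S^4(Z))), mul(Z, Z)), add(add(Z, Z), add(Z, Z)))
  →2  add(S(add(add(SSSZ, S^4(Z)), mul(Z, Z))), add(add(Z, Z), add(Z, Z)))
  →3  S(add(add(add(SSSZ, S^4(Z)), mul(Z, Z)), add(add(Z, Z), add(Z, Z))))
  →4  S(add(add(S(add(SSZ, S^4(Z))), mul(Z, Z)), add(add(Z, Z), add(Z, Z))))
  →5  S(add(S(add(add(SSZ, S^4(Z)), mul(Z, Z))), add(add(Z, Z), add(Z, Z))))
  →6  S(S(add(add(add(SSZ, S^4(Z)), mul(Z, Z)), add(add(Z, Z), add(Z, Z)))))
  →7  S(S(add(add(S(add(SZ, S^4(Z))), mul(Z, Z)), add(add(Z, Z), add(Z, Z)))))
  →8  S(S(add(S(add(add(SZ, S^4(Z)), mul(Z, Z))), add(add(Z, Z), add(Z, Z)))))
  →9  S(S(S(add(add(add(SZ, S^4(Z)), mul(Z, Z)), add(add(Z, Z), add(Z, Z))))))
  →10  S(S(S(add(add(S(add(Z, S^4(Z))), mul(Z, Z)), add(add(Z, Z), add(Z, Z))))))
  →11  S(S(S(add(S(add(add(Z, S^4(Z)), mul(Z, Z))), add(add(Z, Z), add(Z, Z))))))
  →12  S(S(S(S(add(add(add(Z, S^4(Z)), mul(Z, Z)), add(add(Z, Z), add(Z, Z)))))))
  →13  S(S(S(S(add(add(S^4(Z), mul(Z, Z)), add(add(Z, Z), add(Z, Z)))))))
  →14  S(S(S(S(add(S(add(SSSZ, mul(Z, Z))), add(add(Z, Z), add(Z, Z)))))))
  →15  S(S(S(S(S(add(add(SSSZ, mul(Z, Z)), add(add(Z, Z), add(Z, Z))))))))
  →16  S(S(S(S(S(add(S(add(SSZ, mul(Z, Z))), add(add(Z, Z), add(Z, Z))))))))
  →17  S(S(S(S(S(S(add(add(SSZ, mul(Z, Z)), add(add(Z, Z), add(Z, Z)))))))))
  →18  S(S(S(S(S(S(add(S(add(SZ, mul(Z, Z))), add(add(Z, Z), add(Z, Z)))))))))
  →19  S(S(S(S(S(S(S(add(add(SZ, mul(Z, Z)), add(add(Z, Z), add(Z, Z))))))))))
  →20  S(S(S(S(S(S(S(add(S(add(Z, mul(Z, Z))), add(add(Z, Z), add(Z, Z))))))))))
  →21  S(S(S(S(S(S(S(S(add(add(Z, mul(Z, Z)), add(add(Z, Z), add(Z, Z)))))))))))
  →22  S(S(S(S(S(S(S(S(add(mul(Z, Z), add(add(Z, Z), add(Z, Z)))))))))))
  →23  S(S(S(S(S(S(S(S(add(Z, add(add(Z, Z), add(Z, Z)))))))))))
  →24  S(S(S(S(S(S(S(S(add(add(Z, Z), add(Z, Z))))))))))
  →25  S(S(S(S(S(S(S(S(add(Z, add(Z, Z))))))))))
  →26  S(S(S(S(S(S(S(S(add(Z, Z)))))))))
  →27  S^8(Z)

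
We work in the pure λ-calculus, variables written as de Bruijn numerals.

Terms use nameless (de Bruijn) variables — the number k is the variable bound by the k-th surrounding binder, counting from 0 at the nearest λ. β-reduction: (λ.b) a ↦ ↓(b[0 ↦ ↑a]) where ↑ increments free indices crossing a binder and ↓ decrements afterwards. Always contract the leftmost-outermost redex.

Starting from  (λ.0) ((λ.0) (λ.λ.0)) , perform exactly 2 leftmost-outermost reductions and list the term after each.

  start: (λ.0) ((λ.0) (λ.λ.0))
  →1  (λ.0) (λ.λ.0)
  →2  λ.λ.0

Answer: after 2 steps: λ.λ.0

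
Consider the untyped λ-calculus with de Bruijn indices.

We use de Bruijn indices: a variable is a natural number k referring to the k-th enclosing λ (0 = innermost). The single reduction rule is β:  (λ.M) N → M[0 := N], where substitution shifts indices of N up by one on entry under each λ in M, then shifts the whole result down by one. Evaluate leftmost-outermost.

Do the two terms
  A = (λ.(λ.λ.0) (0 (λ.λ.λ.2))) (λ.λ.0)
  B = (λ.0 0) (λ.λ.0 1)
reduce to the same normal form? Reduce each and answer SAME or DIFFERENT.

Term A:
  start: (λ.(λ.λ.0) (0 (λ.λ.λ.2))) (λ.λ.0)
  step 1: (λ.λ.0) ((λ.λ.0) (λ.λ.λ.2))
  step 2: λ.0

Term B:
  start: (λ.0 0) (λ.λ.0 1)
  step 1: (λ.λ.0 1) (λ.λ.0 1)
  step 2: λ.0 (λ.λ.0 1)

Answer: DIFFERENT — A ⇓ λ.0, B ⇓ λ.0 (λ.λ.0 1)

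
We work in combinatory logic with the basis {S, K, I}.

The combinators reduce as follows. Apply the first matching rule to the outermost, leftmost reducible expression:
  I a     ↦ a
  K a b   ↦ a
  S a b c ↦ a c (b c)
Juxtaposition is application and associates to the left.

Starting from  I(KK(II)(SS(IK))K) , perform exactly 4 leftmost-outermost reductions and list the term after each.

  start: I(KK(II)(SS(IK))K)
  step 1: KK(II)(SS(IK))K
  step 2: K(SS(IK))K
  step 3: SS(IK)
  step 4: SSK

Answer: after 4 steps: SSK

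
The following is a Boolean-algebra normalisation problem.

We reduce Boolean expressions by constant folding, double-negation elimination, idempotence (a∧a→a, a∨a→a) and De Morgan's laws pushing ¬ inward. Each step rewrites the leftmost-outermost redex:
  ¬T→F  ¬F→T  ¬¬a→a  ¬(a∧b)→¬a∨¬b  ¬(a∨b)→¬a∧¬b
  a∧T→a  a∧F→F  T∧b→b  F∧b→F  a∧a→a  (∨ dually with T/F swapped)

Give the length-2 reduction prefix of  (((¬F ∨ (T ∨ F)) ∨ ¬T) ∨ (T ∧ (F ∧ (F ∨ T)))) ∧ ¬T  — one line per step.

Answer: after 2 steps: ((T ∨ ¬T) ∨ (T ∧ (F ∧ (F ∨ T)))) ∧ ¬T

Reduction:
  start: (((¬F ∨ (T ∨ F)) ∨ ¬T) ∨ (T ∧ (F ∧ (F ∨ T)))) ∧ ¬T
  step 1: (((T ∨ (T ∨ F)) ∨ ¬T) ∨ (T ∧ (F ∧ (F ∨ T)))) ∧ ¬T
  step 2: ((T ∨ ¬T) ∨ (T ∧ (F ∧ (F ∨ T)))) ∧ ¬T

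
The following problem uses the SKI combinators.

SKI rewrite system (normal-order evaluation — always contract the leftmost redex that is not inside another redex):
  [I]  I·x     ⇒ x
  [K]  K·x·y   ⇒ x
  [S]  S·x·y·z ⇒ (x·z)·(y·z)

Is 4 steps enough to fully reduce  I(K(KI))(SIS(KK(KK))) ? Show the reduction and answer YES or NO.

Answer: YES — reaches normal form KI in 2 ≤ 4 steps

Working:
  start: I(K(KI))(SIS(KK(KK)))
  step 1: K(KI)(SIS(KK(KK)))
  step 2: KI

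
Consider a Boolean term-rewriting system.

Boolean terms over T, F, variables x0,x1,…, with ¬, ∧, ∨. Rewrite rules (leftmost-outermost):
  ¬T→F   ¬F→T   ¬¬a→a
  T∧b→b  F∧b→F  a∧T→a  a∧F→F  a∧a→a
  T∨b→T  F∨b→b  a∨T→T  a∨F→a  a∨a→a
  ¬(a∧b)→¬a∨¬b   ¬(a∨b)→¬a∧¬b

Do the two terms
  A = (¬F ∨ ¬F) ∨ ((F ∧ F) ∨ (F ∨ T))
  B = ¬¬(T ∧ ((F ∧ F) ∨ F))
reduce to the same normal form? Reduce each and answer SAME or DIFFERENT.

Answer: DIFFERENT — A ⇓ T, B ⇓ F

Working:
Term A:
  start: (¬F ∨ ¬F) ∨ ((F ∧ F) ∨ (F ∨ T))
  [1] ¬F ∨ ((F ∧ F) ∨ (F ∨ T))
  [2] T ∨ ((F ∧ F) ∨ (F ∨ T))
  [3] T

Term B:
  start: ¬¬(T ∧ ((F ∧ F) ∨ F))
  [1] T ∧ ((F ∧ F) ∨ F)
  [2] (F ∧ F) ∨ F
  [3] F ∧ F
  [4] F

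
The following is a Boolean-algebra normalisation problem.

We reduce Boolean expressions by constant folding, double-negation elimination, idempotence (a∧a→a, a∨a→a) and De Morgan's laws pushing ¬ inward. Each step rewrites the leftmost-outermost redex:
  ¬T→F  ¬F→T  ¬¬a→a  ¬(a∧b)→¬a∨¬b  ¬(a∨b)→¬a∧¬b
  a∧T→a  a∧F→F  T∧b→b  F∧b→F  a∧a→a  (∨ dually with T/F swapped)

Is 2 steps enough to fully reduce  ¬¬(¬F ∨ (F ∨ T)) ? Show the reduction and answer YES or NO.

  start: ¬¬(¬F ∨ (F ∨ T))
  step 1: ¬F ∨ (F ∨ T)
  step 2: T ∨ (F ∨ T)

Answer: NO — after 2 steps the term is T ∨ (F ∨ T), not yet normal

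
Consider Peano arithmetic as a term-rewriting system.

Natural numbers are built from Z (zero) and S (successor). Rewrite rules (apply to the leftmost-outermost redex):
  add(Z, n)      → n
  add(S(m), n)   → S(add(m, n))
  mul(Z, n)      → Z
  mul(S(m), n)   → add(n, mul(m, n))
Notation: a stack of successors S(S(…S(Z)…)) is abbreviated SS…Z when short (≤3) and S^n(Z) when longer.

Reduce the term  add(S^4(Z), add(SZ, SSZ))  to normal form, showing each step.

  start: add(S^4(Z), add(SZ, SSZ))
  step 1: S(add(SSSZ, add(SZ, SSZ)))
  step 2: S(S(add(SSZ, add(SZ, SSZ))))
  step 3: S(S(S(add(SZ, add(SZ, SSZ)))))
  step 4: S(S(S(S(add(Z, add(SZ, SSZ))))))
  step 5: S(S(S(S(add(SZ, SSZ)))))
  step 6: S(S(S(S(S(add(Z, SSZ))))))
  step 7: S^7(Z)

Answer: normal form = S^7(Z)  (in 7 steps)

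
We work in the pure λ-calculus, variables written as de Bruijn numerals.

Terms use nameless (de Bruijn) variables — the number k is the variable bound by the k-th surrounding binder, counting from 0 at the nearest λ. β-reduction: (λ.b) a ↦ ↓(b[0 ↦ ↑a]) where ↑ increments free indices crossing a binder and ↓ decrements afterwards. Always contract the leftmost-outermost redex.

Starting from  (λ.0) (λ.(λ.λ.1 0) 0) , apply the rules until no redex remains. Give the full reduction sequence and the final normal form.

Answer: normal form = λ.λ.1 0  (in 2 steps)

Derivation:
  start: (λ.0) (λ.(λ.λ.1 0) 0)
  step 1: λ.(λ.λ.1 0) 0
  step 2: λ.λ.1 0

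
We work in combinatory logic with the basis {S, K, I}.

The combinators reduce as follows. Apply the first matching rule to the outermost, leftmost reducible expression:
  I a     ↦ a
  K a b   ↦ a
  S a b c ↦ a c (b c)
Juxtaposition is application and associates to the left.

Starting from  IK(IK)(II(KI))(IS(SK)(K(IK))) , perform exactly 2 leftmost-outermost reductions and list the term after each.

Answer: after 2 steps: IK(IS(SK)(K(IK)))

Derivation:
  start: IK(IK)(II(KI))(IS(SK)(K(IK)))
  [1] K(IK)(II(KI))(IS(SK)(K(IK)))
  [2] IK(IS(SK)(K(IK)))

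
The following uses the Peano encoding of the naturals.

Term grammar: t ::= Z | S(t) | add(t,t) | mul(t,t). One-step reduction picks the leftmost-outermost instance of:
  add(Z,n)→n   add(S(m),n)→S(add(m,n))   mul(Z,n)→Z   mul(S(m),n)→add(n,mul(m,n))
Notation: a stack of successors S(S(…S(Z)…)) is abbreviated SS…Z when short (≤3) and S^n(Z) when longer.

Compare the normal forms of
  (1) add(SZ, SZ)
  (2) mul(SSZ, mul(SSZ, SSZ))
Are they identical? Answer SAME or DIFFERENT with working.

Answer: DIFFERENT — A ⇓ SSZ, B ⇓ S^8(Z)

Working:
Term A:
  start: add(SZ, SZ)
  step 1: S(add(Z, SZ))
  step 2: SSZ

Term B:
  start: mul(SSZ, mul(SSZ, SSZ))
  step 1: add(mul(SSZ, SSZ), mul(SZ, mul(SSZ, SSZ)))
  step 2: add(add(SSZ, mul(SZ, SSZ)), mul(SZ, mul(SSZ, SSZ)))
  step 3: add(S(add(SZ, mul(SZ, SSZ))), mul(SZ, mul(SSZ, SSZ)))
  step 4: S(add(add(SZ, mul(SZ, SSZ)), mul(SZ, mul(SSZ, SSZ))))
  step 5: S(add(S(add(Z, mul(SZ, SSZ))), mul(SZ, mul(SSZ, SSZ))))
  step 6: S(S(add(add(Z, mul(SZ, SSZ)), mul(SZ, mul(SSZ, SSZ)))))
  step 7: S(S(add(mul(SZ, SSZ), mul(SZ, mul(SSZ, SSZ)))))
  step 8: S(S(add(add(SSZ, mul(Z, SSZ)), mul(SZ, mul(SSZ, SSZ)))))
  step 9: S(S(add(S(add(SZ, mul(Z, SSZ))), mul(SZ, mul(SSZ, SSZ)))))
  step 10: S(S(S(add(add(SZ, mul(Z, SSZ)), mul(SZ, mul(SSZ, SSZ))))))
  step 11: S(S(S(add(S(add(Z, mul(Z, SSZ))), mul(SZ, mul(SSZ, SSZ))))))
  step 12: S(S(S(S(add(add(Z, mul(Z, SSZ)), mul(SZ, mul(SSZ, SSZ)))))))
  step 13: S(S(S(S(add(mul(Z, SSZ), mul(SZ, mul(SSZ, SSZ)))))))
  step 14: S(S(S(S(add(Z, mul(SZ, mul(SSZ, SSZ)))))))
  step 15: S(S(S(S(mul(SZ, mul(SSZ, SSZ))))))
  step 16: S(S(S(S(add(mul(SSZ, SSZ), mul(Z, mul(SSZ, SSZ)))))))
  step 17: S(S(S(S(add(add(SSZ, mul(SZ, SSZ)), mul(Z, mul(SSZ, SSZ)))))))
  step 18: S(S(S(S(add(S(add(SZ, mul(SZ, SSZ))), mul(Z, mul(SSZ, SSZ)))))))
  step 19: S(S(S(S(S(add(add(SZ, mul(SZ, SSZ)), mul(Z, mul(SSZ, SSZ))))))))
  step 20: S(S(S(S(S(add(S(add(Z, mul(SZ, SSZ))), mul(Z, mul(SSZ, SSZ))))))))
  step 21: S(S(S(S(S(S(add(add(Z, mul(SZ, SSZ)), mul(Z, mul(SSZ, SSZ)))))))))
  step 22: S(S(S(S(S(S(add(mul(SZ, SSZ), mul(Z, mul(SSZ, SSZ)))))))))
  step 23: S(S(S(S(S(S(add(add(SSZ, mul(Z, SSZ)), mul(Z, mul(SSZ, SSZ)))))))))
  step 24: S(S(S(S(S(S(add(S(add(SZ, mul(Z, SSZ))), mul(Z, mul(SSZ, SSZ)))))))))
  step 25: S(S(S(S(S(S(S(add(add(SZ, mul(Z, SSZ)), mul(Z, mul(SSZ, SSZ))))))))))
  step 26: S(S(S(S(S(S(S(add(S(add(Z, mul(Z, SSZ))), mul(Z, mul(SSZ, SSZ))))))))))
  step 27: S(S(S(S(S(S(S(S(add(add(Z, mul(Z, SSZ)), mul(Z, mul(SSZ, SSZ)))))))))))
  step 28: S(S(S(S(S(S(S(S(add(mul(Z, SSZ), mul(Z, mul(SSZ, SSZ)))))))))))
  step 29: S(S(S(S(S(S(S(S(add(Z, mul(Z, mul(SSZ, SSZ)))))))))))
  step 30: S(S(S(S(S(S(S(S(mul(Z, mul(SSZ, SSZ))))))))))
  step 31: S^8(Z)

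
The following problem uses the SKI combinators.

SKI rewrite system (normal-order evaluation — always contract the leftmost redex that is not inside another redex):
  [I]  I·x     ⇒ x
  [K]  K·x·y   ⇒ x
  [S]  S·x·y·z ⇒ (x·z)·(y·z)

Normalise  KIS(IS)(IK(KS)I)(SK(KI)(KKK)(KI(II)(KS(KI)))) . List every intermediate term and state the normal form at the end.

Answer: normal form = S(KS)(KS)  (in 11 steps)

Working:
  start: KIS(IS)(IK(KS)I)(SK(KI)(KKK)(KI(II)(KS(KI))))
  [1] I(IS)(IK(KS)I)(SK(KI)(KKK)(KI(II)(KS(KI))))
  [2] IS(IK(KS)I)(SK(KI)(KKK)(KI(II)(KS(KI))))
  [3] S(IK(KS)I)(SK(KI)(KKK)(KI(II)(KS(KI))))
  [4] S(K(KS)I)(SK(KI)(KKK)(KI(II)(KS(KI))))
  [5] S(KS)(SK(KI)(KKK)(KI(II)(KS(KI))))
  [6] S(KS)(K(KKK)(KI(KKK))(KI(II)(KS(KI))))
  [7] S(KS)(KKK(KI(II)(KS(KI))))
  [8] S(KS)(K(KI(II)(KS(KI))))
  [9] S(KS)(K(I(KS(KI))))
  [10] S(KS)(K(KS(KI)))
  [11] S(KS)(KS)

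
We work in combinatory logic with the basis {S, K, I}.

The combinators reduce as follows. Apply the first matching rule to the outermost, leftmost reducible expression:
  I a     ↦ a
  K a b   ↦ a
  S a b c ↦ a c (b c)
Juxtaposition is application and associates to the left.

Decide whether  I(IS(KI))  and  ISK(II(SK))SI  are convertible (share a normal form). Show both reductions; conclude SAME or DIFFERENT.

Answer: DIFFERENT — A ⇓ S(KI), B ⇓ SI

Working:
Term A:
  start: I(IS(KI))
  step 1: IS(KI)
  step 2: S(KI)

Term B:
  start: ISK(II(SK))SI
  step 1: SK(II(SK))SI
  step 2: KS(II(SK)S)I
  step 3: SI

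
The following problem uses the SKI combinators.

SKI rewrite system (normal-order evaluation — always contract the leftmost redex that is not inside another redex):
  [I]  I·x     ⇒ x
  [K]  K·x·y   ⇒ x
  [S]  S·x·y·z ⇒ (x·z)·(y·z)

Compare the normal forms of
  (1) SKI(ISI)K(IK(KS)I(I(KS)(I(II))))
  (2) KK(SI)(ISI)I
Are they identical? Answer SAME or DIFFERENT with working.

Term A:
  start: SKI(ISI)K(IK(KS)I(I(KS)(I(II))))
  →1  K(ISI)(I(ISI))K(IK(KS)I(I(KS)(I(II))))
  →2  ISIK(IK(KS)I(I(KS)(I(II))))
  →3  SIK(IK(KS)I(I(KS)(I(II))))
  →4  I(IK(KS)I(I(KS)(I(II))))(K(IK(KS)I(I(KS)(I(II)))))
  →5  IK(KS)I(I(KS)(I(II)))(K(IK(KS)I(I(KS)(I(II)))))
  →6  K(KS)I(I(KS)(I(II)))(K(IK(KS)I(I(KS)(I(II)))))
  →7  KS(I(KS)(I(II)))(K(IK(KS)I(I(KS)(I(II)))))
  →8  S(K(IK(KS)I(I(KS)(I(II)))))
  →9  S(K(K(KS)I(I(KS)(I(II)))))
  →10  S(K(KS(I(KS)(I(II)))))
  →11  S(KS)

Term B:
  start: KK(SI)(ISI)I
  →1  K(ISI)I
  →2  ISI
  →3  SI

Answer: DIFFERENT — A ⇓ S(KS), B ⇓ SI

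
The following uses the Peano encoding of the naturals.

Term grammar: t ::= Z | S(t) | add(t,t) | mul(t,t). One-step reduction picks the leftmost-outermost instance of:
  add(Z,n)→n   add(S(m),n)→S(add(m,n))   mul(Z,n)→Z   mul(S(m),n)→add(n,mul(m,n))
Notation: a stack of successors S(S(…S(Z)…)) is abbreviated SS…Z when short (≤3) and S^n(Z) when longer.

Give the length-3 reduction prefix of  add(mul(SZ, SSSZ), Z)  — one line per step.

Answer: after 3 steps: S(add(add(SSZ, mul(Z, SSSZ)), Z))

Reduction:
  start: add(mul(SZ, SSSZ), Z)
  →1  add(add(SSSZ, mul(Z, SSSZ)), Z)
  →2  add(S(add(SSZ, mul(Z, SSSZ))), Z)
  →3  S(add(add(SSZ, mul(Z, SSSZ)), Z))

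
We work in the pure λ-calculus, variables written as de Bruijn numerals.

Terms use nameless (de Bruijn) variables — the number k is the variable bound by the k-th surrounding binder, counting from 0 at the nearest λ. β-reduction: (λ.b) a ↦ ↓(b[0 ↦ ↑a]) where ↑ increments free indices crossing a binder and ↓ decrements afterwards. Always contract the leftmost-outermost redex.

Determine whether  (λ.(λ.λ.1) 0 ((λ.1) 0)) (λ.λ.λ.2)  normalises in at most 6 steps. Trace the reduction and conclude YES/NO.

  start: (λ.(λ.λ.1) 0 ((λ.1) 0)) (λ.λ.λ.2)
  [1] (λ.λ.1) (λ.λ.λ.2) ((λ.λ.λ.λ.2) (λ.λ.λ.2))
  [2] (λ.λ.λ.λ.2) ((λ.λ.λ.λ.2) (λ.λ.λ.2))
  [3] λ.λ.λ.2

Answer: YES — reaches normal form λ.λ.λ.2 in 3 ≤ 6 steps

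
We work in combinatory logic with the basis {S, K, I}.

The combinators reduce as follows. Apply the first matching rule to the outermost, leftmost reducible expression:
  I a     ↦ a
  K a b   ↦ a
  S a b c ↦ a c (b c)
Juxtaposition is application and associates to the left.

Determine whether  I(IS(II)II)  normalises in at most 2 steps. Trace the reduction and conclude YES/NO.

  start: I(IS(II)II)
  →1  IS(II)II
  →2  S(II)II

Answer: NO — after 2 steps the term is S(II)II, not yet normal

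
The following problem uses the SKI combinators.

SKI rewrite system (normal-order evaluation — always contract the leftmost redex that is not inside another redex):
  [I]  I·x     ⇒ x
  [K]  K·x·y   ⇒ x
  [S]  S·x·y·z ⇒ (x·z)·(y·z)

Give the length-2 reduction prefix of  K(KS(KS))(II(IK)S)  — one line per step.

Answer: after 2 steps: S

Reduction:
  start: K(KS(KS))(II(IK)S)
  step 1: KS(KS)
  step 2: S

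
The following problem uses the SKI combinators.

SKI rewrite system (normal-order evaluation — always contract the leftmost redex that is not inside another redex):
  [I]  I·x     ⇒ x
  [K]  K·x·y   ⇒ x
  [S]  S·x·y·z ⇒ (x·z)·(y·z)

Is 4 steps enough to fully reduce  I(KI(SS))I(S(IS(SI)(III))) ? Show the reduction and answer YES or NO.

Answer: NO — after 4 steps the term is S(IS(SI)(III)), not yet normal

Reduction:
  start: I(KI(SS))I(S(IS(SI)(III)))
  [1] KI(SS)I(S(IS(SI)(III)))
  [2] II(S(IS(SI)(III)))
  [3] I(S(IS(SI)(III)))
  [4] S(IS(SI)(III))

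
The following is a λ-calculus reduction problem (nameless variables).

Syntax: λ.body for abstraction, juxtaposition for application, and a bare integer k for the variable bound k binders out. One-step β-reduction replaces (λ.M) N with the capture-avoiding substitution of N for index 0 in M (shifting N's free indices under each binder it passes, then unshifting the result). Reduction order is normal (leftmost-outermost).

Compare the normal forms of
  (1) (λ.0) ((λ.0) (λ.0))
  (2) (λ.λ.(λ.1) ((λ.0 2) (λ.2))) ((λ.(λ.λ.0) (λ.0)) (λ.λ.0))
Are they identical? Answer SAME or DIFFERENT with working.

Answer: SAME — A ⇓ λ.0, B ⇓ λ.0

Derivation:
Term A:
  start: (λ.0) ((λ.0) (λ.0))
  [1] (λ.0) (λ.0)
  [2] λ.0

Term B:
  start: (λ.λ.(λ.1) ((λ.0 2) (λ.2))) ((λ.(λ.λ.0) (λ.0)) (λ.λ.0))
  [1] λ.(λ.1) ((λ.0 ((λ.(λ.λ.0) (λ.0)) (λ.λ.0))) (λ.(λ.(λ.λ.0) (λ.0)) (λ.λ.0)))
  [2] λ.0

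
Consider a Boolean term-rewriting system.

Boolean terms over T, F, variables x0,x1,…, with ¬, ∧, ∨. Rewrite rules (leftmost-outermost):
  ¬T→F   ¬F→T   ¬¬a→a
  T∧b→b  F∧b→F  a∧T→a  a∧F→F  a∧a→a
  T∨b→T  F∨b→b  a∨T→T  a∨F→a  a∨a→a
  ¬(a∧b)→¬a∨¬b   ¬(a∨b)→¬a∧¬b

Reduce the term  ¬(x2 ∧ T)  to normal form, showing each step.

Answer: normal form = ¬x2  (in 3 steps)

Working:
  start: ¬(x2 ∧ T)
  step 1: ¬x2 ∨ ¬T
  step 2: ¬x2 ∨ F
  step 3: ¬x2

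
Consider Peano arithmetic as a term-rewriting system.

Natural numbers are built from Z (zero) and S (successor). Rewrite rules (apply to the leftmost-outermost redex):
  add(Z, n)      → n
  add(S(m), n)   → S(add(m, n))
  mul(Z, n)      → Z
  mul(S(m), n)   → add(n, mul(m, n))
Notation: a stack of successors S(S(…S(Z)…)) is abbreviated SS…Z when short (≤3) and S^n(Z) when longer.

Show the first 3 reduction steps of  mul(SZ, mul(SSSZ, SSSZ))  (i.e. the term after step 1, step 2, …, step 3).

Answer: after 3 steps: add(S(add(SSZ, mul(SSZ, SSSZ))), mul(Z, mul(SSSZ, SSSZ)))

Derivation:
  start: mul(SZ, mul(SSSZ, SSSZ))
  →1  add(mul(SSSZ, SSSZ), mul(Z, mul(SSSZ, SSSZ)))
  →2  add(add(SSSZ, mul(SSZ, SSSZ)), mul(Z, mul(SSSZ, SSSZ)))
  →3  add(S(add(SSZ, mul(SSZ, SSSZ))), mul(Z, mul(SSSZ, SSSZ)))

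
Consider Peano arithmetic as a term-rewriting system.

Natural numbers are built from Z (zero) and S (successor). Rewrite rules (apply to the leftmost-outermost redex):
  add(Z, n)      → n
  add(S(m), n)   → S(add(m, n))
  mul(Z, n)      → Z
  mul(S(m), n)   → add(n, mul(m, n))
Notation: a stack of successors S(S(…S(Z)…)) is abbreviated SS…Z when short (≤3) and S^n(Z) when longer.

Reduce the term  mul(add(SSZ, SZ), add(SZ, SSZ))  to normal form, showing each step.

Answer: normal form = S^9(Z)  (in 25 steps)

Reduction:
  start: mul(add(SSZ, SZ), add(SZ, SSZ))
  →1  mul(S(add(SZ, SZ)), add(SZ, SSZ))
  →2  add(add(SZ, SSZ), mul(add(SZ, SZ), add(SZ, SSZ)))
  →3  add(S(add(Z, SSZ)), mul(add(SZ, SZ), add(SZ, SSZ)))
  →4  S(add(add(Z, SSZ), mul(add(SZ, SZ), add(SZ, SSZ))))
  →5  S(add(SSZ, mul(add(SZ, SZ), add(SZ, SSZ))))
  →6  S(S(add(SZ, mul(add(SZ, SZ), add(SZ, SSZ)))))
  →7  S(S(S(add(Z, mul(add(SZ, SZ), add(SZ, SSZ))))))
  →8  S(S(S(mul(add(SZ, SZ), add(SZ, SSZ)))))
  →9  S(S(S(mul(S(add(Z, SZ)), add(SZ, SSZ)))))
  →10  S(S(S(add(add(SZ, SSZ), mul(add(Z, SZ), add(SZ, SSZ))))))
  →11  S(S(S(add(S(add(Z, SSZ)), mul(add(Z, SZ), add(SZ, SSZ))))))
  →12  S(S(S(S(add(add(Z, SSZ), mul(add(Z, SZ), add(SZ, SSZ)))))))
  →13  S(S(S(S(add(SSZ, mul(add(Z, SZ), add(SZ, SSZ)))))))
  →14  S(S(S(S(S(add(SZ, mul(add(Z, SZ), add(SZ, SSZ))))))))
  →15  S(S(S(S(S(S(add(Z, mul(add(Z, SZ), add(SZ, SSZ)))))))))
  →16  S(S(S(S(S(S(mul(add(Z, SZ), add(SZ, SSZ))))))))
  →17  S(S(S(S(S(S(mul(SZ, add(SZ, SSZ))))))))
  →18  S(S(S(S(S(S(add(add(SZ, SSZ), mul(Z, add(SZ, SSZ)))))))))
  →19  S(S(S(S(S(S(add(S(add(Z, SSZ)), mul(Z, add(SZ, SSZ)))))))))
  →20  S(S(S(S(S(S(S(add(add(Z, SSZ), mul(Z, add(SZ, SSZ))))))))))
  →21  S(S(S(S(S(S(S(add(SSZ, mul(Z, add(SZ, SSZ))))))))))
  →22  S(S(S(S(S(S(S(S(add(SZ, mul(Z, add(SZ, SSZ)))))))))))
  →23  S(S(S(S(S(S(S(S(S(add(Z, mul(Z, add(SZ, SSZ))))))))))))
  →24  S(S(S(S(S(S(S(S(S(mul(Z, add(SZ, SSZ)))))))))))
  →25  S^9(Z)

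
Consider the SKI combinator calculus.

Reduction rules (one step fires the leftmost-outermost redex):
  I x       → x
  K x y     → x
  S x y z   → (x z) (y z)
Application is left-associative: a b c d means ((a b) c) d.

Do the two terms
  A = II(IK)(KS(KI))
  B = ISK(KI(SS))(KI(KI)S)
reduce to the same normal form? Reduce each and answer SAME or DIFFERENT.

Term A:
  start: II(IK)(KS(KI))
  step 1: I(IK)(KS(KI))
  step 2: IK(KS(KI))
  step 3: K(KS(KI))
  step 4: KS

Term B:
  start: ISK(KI(SS))(KI(KI)S)
  step 1: SK(KI(SS))(KI(KI)S)
  step 2: K(KI(KI)S)(KI(SS)(KI(KI)S))
  step 3: KI(KI)S
  step 4: IS
  step 5: S

Answer: DIFFERENT — A ⇓ KS, B ⇓ S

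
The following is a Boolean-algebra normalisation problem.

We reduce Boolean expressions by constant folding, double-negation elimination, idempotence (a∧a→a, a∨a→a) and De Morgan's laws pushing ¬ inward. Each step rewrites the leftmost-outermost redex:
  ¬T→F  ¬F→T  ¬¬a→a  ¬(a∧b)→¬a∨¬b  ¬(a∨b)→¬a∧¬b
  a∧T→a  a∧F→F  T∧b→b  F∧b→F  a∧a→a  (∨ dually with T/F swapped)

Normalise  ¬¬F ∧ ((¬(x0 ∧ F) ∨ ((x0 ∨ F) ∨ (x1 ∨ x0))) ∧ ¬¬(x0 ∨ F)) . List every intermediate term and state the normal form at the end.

  start: ¬¬F ∧ ((¬(x0 ∧ F) ∨ ((x0 ∨ F) ∨ (x1 ∨ x0))) ∧ ¬¬(x0 ∨ F))
  [1] F ∧ ((¬(x0 ∧ F) ∨ ((x0 ∨ F) ∨ (x1 ∨ x0))) ∧ ¬¬(x0 ∨ F))
  [2] F

Answer: normal form = F  (in 2 steps)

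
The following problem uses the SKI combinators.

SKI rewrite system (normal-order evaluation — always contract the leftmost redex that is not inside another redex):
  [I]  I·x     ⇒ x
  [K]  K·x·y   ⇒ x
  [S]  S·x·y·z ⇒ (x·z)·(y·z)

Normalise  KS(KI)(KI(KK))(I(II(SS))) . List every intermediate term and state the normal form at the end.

Answer: normal form = SI(SS)  (in 5 steps)

Reduction:
  start: KS(KI)(KI(KK))(I(II(SS)))
  →1  S(KI(KK))(I(II(SS)))
  →2  SI(I(II(SS)))
  →3  SI(II(SS))
  →4  SI(I(SS))
  →5  SI(SS)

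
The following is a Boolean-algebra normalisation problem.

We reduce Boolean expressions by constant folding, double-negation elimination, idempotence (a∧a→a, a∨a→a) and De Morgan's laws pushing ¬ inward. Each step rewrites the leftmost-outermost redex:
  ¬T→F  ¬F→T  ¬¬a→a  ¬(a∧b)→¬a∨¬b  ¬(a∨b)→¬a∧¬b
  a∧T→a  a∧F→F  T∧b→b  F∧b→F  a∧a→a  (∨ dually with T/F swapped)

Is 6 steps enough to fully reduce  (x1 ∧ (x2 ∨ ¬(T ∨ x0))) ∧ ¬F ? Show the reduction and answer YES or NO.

Answer: YES — reaches normal form x1 ∧ x2 in 6 ≤ 6 steps

Derivation:
  start: (x1 ∧ (x2 ∨ ¬(T ∨ x0))) ∧ ¬F
  →1  (x1 ∧ (x2 ∨ (¬T ∧ ¬x0))) ∧ ¬F
  →2  (x1 ∧ (x2 ∨ (F ∧ ¬x0))) ∧ ¬F
  →3  (x1 ∧ (x2 ∨ F)) ∧ ¬F
  →4  (x1 ∧ x2) ∧ ¬F
  →5  (x1 ∧ x2) ∧ T
  →6  x1 ∧ x2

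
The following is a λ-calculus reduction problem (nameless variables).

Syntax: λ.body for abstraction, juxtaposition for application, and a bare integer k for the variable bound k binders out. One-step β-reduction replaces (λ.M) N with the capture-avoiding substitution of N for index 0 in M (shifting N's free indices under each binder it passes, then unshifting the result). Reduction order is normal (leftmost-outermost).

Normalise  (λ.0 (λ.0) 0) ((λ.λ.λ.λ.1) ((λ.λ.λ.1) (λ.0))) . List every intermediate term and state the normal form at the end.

  start: (λ.0 (λ.0) 0) ((λ.λ.λ.λ.1) ((λ.λ.λ.1) (λ.0)))
  [1] (λ.λ.λ.λ.1) ((λ.λ.λ.1) (λ.0)) (λ.0) ((λ.λ.λ.λ.1) ((λ.λ.λ.1) (λ.0)))
  [2] (λ.λ.λ.1) (λ.0) ((λ.λ.λ.λ.1) ((λ.λ.λ.1) (λ.0)))
  [3] (λ.λ.1) ((λ.λ.λ.λ.1) ((λ.λ.λ.1) (λ.0)))
  [4] λ.(λ.λ.λ.λ.1) ((λ.λ.λ.1) (λ.0))
  [5] λ.λ.λ.λ.1

Answer: normal form = λ.λ.λ.λ.1  (in 5 steps)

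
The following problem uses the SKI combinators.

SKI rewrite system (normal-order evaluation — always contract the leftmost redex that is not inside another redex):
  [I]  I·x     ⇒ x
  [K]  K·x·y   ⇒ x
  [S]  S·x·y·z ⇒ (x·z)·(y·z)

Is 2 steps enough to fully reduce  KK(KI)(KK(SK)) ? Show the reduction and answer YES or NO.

  start: KK(KI)(KK(SK))
  step 1: K(KK(SK))
  step 2: KK

Answer: YES — reaches normal form KK in 2 ≤ 2 steps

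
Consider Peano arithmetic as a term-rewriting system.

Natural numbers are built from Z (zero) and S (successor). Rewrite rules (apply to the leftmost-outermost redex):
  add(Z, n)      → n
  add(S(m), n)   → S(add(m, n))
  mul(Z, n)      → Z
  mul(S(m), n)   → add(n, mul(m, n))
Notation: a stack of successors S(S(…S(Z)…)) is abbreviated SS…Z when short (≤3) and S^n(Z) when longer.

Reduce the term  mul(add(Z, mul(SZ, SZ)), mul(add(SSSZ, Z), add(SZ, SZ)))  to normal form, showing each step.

Answer: normal form = S^6(Z)  (in 37 steps)

Working:
  start: mul(add(Z, mul(SZ, SZ)), mul(add(SSSZ, Z), add(SZ, SZ)))
  [1] mul(mul(SZ, SZ), mul(add(SSSZ, Z), add(SZ, SZ)))
  [2] mul(add(SZ, mul(Z, SZ)), mul(add(SSSZ, Z), add(SZ, SZ)))
  [3] mul(S(add(Z, mul(Z, SZ))), mul(add(SSSZ, Z), add(SZ, SZ)))
  [4] add(mul(add(SSSZ, Z), add(SZ, SZ)), mul(add(Z, mul(Z, SZ)), mul(add(SSSZ, Z), add(SZ, SZ))))
  [5] add(mul(S(add(SSZ, Z)), add(SZ, SZ)), mul(add(Z, mul(Z, SZ)), mul(add(SSSZ, Z), add(SZ, SZ))))
  [6] add(add(add(SZ, SZ), mul(add(SSZ, Z), add(SZ, SZ))), mul(add(Z, mul(Z, SZ)), mul(add(SSSZ, Z), add(SZ, SZ))))
  [7] add(add(S(add(Z, SZ)), mul(add(SSZ, Z), add(SZ, SZ))), mul(add(Z, mul(Z, SZ)), mul(add(SSSZ, Z), add(SZ, SZ))))
  [8] add(S(add(add(Z, SZ), mul(add(SSZ, Z), add(SZ, SZ)))), mul(add(Z, mul(Z, SZ)), mul(add(SSSZ, Z), add(SZ, SZ))))
  [9] S(add(add(add(Z, SZ), mul(add(SSZ, Z), add(SZ, SZ))), mul(add(Z, mul(Z, SZ)), mul(add(SSSZ, Z), add(SZ, SZ)))))
  [10] S(add(add(SZ, mul(add(SSZ, Z), add(SZ, SZ))), mul(add(Z, mul(Z, SZ)), mul(add(SSSZ, Z), add(SZ, SZ)))))
  [11] S(add(S(add(Z, mul(add(SSZ, Z), add(SZ, SZ)))), mul(add(Z, mul(Z, SZ)), mul(add(SSSZ, Z), add(SZ, SZ)))))
  [12] S(S(add(add(Z, mul(add(SSZ, Z), add(SZ, SZ))), mul(add(Z, mul(Z, SZ)), mul(add(SSSZ, Z), add(SZ, SZ))))))
  [13] S(S(add(mul(add(SSZ, Z), add(SZ, SZ)), mul(add(Z, mul(Z, SZ)), mul(add(SSSZ, Z), add(SZ, SZ))))))
  [14] S(S(add(mul(S(add(SZ, Z)), add(SZ, SZ)), mul(add(Z, mul(Z, SZ)), mul(add(SSSZ, Z), add(SZ, SZ))))))
  [15] S(S(add(add(add(SZ, SZ), mul(add(SZ, Z), add(SZ, SZ))), mul(add(Z, mul(Z, SZ)), mul(add(SSSZ, Z), add(SZ, SZ))))))
  [16] S(S(add(add(S(add(Z, SZ)), mul(add(SZ, Z), add(SZ, SZ))), mul(add(Z, mul(Z, SZ)), mul(add(SSSZ, Z), add(SZ, SZ))))))
  [17] S(S(add(S(add(add(Z, SZ), mul(add(SZ, Z), add(SZ, SZ)))), mul(add(Z, mul(Z, SZ)), mul(add(SSSZ, Z), add(SZ, SZ))))))
  [18] S(S(S(add(add(add(Z, SZ), mul(add(SZ, Z), add(SZ, SZ))), mul(add(Z, mul(Z, SZ)), mul(add(SSSZ, Z), add(SZ, SZ)))))))
  [19] S(S(S(add(add(SZ, mul(add(SZ, Z), add(SZ, SZ))), mul(add(Z, mul(Z, SZ)), mul(add(SSSZ, Z), add(SZ, SZ)))))))
  [20] S(S(S(add(S(add(Z, mul(add(SZ, Z), add(SZ, SZ)))), mul(add(Z, mul(Z, SZ)), mul(add(SSSZ, Z), add(SZ, SZ)))))))
  [21] S(S(S(S(add(add(Z, mul(add(SZ, Z), add(SZ, SZ))), mul(add(Z, mul(Z, SZ)), mul(add(SSSZ, Z), add(SZ, SZ))))))))
  [22] S(S(S(S(add(mul(add(SZ, Z), add(SZ, SZ)), mul(add(Z, mul(Z, SZ)), mul(add(SSSZ, Z), add(SZ, SZ))))))))
  [23] S(S(S(S(add(mul(S(add(Z, Z)), add(SZ, SZ)), mul(add(Z, mul(Z, SZ)), mul(add(SSSZ, Z), add(SZ, SZ))))))))
  [24] S(S(S(S(add(add(add(SZ, SZ), mul(add(Z, Z), add(SZ, SZ))), mul(add(Z, mul(Z, SZ)), mul(add(SSSZ, Z), add(SZ, SZ))))))))
  [25] S(S(S(S(add(add(S(add(Z, SZ)), mul(add(Z, Z), add(SZ, SZ))), mul(add(Z, mul(Z, SZ)), mul(add(SSSZ, Z), add(SZ, SZ))))))))
  [26] S(S(S(S(add(S(add(add(Z, SZ), mul(add(Z, Z), add(SZ, SZ)))), mul(add(Z, mul(Z, SZ)), mul(add(SSSZ, Z), add(SZ, SZ))))))))
  [27] S(S(S(S(S(add(add(add(Z, SZ), mul(add(Z, Z), add(SZ, SZ))), mul(add(Z, mul(Z, SZ)), mul(add(SSSZ, Z), add(SZ, SZ)))))))))
  [28] S(S(S(S(S(add(add(SZ, mul(add(Z, Z), add(SZ, SZ))), mul(add(Z, mul(Z, SZ)), mul(add(SSSZ, Z), add(SZ, SZ)))))))))
  [29] S(S(S(S(S(add(S(add(Z, mul(add(Z, Z), add(SZ, SZ)))), mul(add(Z, mul(Z, SZ)), mul(add(SSSZ, Z), add(SZ, SZ)))))))))
  [30] S(S(S(S(S(S(add(add(Z, mul(add(Z, Z), add(SZ, SZ))), mul(add(Z, mul(Z, SZ)), mul(add(SSSZ, Z), add(SZ, SZ))))))))))
  [31] S(S(S(S(S(S(add(mul(add(Z, Z), add(SZ, SZ)), mul(add(Z, mul(Z, SZ)), mul(add(SSSZ, Z), add(SZ, SZ))))))))))
  [32] S(S(S(S(S(S(add(mul(Z, add(SZ, SZ)), mul(add(Z, mul(Z, SZ)), mul(add(SSSZ, Z), add(SZ, SZ))))))))))
  [33] S(S(S(S(S(S(add(Z, mul(add(Z, mul(Z, SZ)), mul(add(SSSZ, Z), add(SZ, SZ))))))))))
  [34] S(S(S(S(S(S(mul(add(Z, mul(Z, SZ)), mul(add(SSSZ, Z), add(SZ, SZ)))))))))
  [35] S(S(S(S(S(S(mul(mul(Z, SZ), mul(add(SSSZ, Z), add(SZ, SZ)))))))))
  [36] S(S(S(S(S(S(mul(Z, mul(add(SSSZ, Z), add(SZ, SZ)))))))))
  [37] S^6(Z)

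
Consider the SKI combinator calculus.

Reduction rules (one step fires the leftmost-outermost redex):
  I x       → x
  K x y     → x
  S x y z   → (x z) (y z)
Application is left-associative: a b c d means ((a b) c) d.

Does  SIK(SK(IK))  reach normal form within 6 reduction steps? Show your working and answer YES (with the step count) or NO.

  start: SIK(SK(IK))
  [1] I(SK(IK))(K(SK(IK)))
  [2] SK(IK)(K(SK(IK)))
  [3] K(K(SK(IK)))(IK(K(SK(IK))))
  [4] K(SK(IK))
  [5] K(SKK)

Answer: YES — reaches normal form K(SKK) in 5 ≤ 6 steps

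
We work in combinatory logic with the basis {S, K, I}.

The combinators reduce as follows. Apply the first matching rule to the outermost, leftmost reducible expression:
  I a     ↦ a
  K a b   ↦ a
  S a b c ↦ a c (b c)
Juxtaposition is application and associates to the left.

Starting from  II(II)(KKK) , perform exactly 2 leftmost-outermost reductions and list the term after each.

  start: II(II)(KKK)
  [1] I(II)(KKK)
  [2] II(KKK)

Answer: after 2 steps: II(KKK)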